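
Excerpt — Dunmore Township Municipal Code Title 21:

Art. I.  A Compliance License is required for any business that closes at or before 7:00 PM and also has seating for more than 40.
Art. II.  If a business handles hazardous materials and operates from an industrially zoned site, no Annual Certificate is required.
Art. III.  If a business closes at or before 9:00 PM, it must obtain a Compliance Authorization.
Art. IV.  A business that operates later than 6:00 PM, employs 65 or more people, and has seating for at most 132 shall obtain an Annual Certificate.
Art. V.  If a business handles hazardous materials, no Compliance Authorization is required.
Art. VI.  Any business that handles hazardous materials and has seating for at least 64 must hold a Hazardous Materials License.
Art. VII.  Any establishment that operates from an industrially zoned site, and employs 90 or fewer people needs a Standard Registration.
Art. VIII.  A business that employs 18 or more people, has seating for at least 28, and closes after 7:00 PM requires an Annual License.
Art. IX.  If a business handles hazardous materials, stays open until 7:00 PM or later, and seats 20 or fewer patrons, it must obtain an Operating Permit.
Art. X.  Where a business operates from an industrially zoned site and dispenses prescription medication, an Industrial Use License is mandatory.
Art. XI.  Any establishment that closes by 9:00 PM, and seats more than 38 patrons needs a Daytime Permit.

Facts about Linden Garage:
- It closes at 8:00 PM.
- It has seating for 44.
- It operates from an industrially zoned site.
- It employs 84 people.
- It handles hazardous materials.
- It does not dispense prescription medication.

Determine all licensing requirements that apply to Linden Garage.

Annual License, Daytime Permit, Standard Registration

Art. I. closes 8:00 PM, after 7:00 PM; seating 44 > 40 → Compliance License not required.
Art. II. handles hazardous materials; operates from an industrially zoned site → exempt from Annual Certificate.
Art. III. closes 8:00 PM, at/before 9:00 PM → Compliance Authorization required.
Art. IV. closes 8:00 PM, after 6:00 PM; employees 84 ≥ 65; seating 44 ≤ 132 → Annual Certificate required.
Art. V. handles hazardous materials → exempt from Compliance Authorization.
Art. VI. handles hazardous materials; seating 44 < 64 → Hazardous Materials License not required.
Art. VII. operates from an industrially zoned site; employees 84 ≤ 90 → Standard Registration required.
Art. VIII. employees 84 ≥ 18; seating 44 ≥ 28; closes 8:00 PM, after 7:00 PM → Annual License required.
Art. IX. handles hazardous materials; closes 8:00 PM, after 7:00 PM; seating 44 > 20 → Operating Permit not required.
Art. X. operates from an industrially zoned site; does not dispense prescription medication → Industrial Use License not required.
Art. XI. closes 8:00 PM, at/before 9:00 PM; seating 44 > 38 → Daytime Permit required.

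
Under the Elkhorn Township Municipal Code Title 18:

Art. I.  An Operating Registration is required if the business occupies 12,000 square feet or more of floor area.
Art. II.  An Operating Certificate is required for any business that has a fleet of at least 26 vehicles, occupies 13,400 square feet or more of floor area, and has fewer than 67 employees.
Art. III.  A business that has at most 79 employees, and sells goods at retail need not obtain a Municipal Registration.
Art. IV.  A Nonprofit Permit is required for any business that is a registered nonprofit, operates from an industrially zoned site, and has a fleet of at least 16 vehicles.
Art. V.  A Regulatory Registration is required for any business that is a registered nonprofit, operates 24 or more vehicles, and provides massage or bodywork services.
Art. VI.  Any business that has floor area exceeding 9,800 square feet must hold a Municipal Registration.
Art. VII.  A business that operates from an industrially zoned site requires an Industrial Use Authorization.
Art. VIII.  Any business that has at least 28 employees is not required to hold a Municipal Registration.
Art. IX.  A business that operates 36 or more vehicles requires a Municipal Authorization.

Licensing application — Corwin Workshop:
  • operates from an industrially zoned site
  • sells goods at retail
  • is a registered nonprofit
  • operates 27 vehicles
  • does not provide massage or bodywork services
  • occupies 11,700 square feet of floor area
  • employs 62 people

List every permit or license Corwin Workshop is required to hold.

Industrial Use Authorization, Nonprofit Permit

Art. I. floor area 11,700 square feet < 12,000 square feet → Operating Registration not required.
Art. II. vehicles 27 ≥ 26; floor area 11,700 square feet < 13,400 square feet; employees 62 < 67 → Operating Certificate not required.
Art. III. employees 62 ≤ 79; sells goods at retail → exempt from Municipal Registration.
Art. IV. is a registered nonprofit; operates from an industrially zoned site; vehicles 27 ≥ 16 → Nonprofit Permit required.
Art. V. is a registered nonprofit; vehicles 27 ≥ 24; does not provide massage or bodywork services → Regulatory Registration not required.
Art. VI. floor area 11,700 square feet > 9,800 square feet → Municipal Registration required.
Art. VII. operates from an industrially zoned site → Industrial Use Authorization required.
Art. VIII. employees 62 ≥ 28 → exempt from Municipal Registration.
Art. IX. vehicles 27 < 36 → Municipal Authorization not required.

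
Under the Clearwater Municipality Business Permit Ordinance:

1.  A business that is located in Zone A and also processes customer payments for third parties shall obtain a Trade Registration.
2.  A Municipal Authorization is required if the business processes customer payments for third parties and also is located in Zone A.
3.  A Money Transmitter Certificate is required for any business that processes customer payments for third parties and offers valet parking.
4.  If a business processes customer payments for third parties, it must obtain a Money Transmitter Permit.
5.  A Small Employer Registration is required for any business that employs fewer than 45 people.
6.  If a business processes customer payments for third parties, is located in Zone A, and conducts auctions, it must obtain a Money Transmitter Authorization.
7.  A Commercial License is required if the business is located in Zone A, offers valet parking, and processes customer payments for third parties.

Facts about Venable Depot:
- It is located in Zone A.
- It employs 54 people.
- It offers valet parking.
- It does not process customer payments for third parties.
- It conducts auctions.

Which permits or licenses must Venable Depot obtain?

None

1. is located in Zone A; does not process customer payments for third parties → Trade Registration not required.
2. does not process customer payments for third parties; is located in Zone A → Municipal Authorization not required.
3. does not process customer payments for third parties; offers valet parking → Money Transmitter Certificate not required.
4. does not process customer payments for third parties → Money Transmitter Permit not required.
5. employees 54 ≥ 45 → Small Employer Registration not required.
6. does not process customer payments for third parties; is located in Zone A; conducts auctions → Money Transmitter Authorization not required.
7. is located in Zone A; offers valet parking; does not process customer payments for third parties → Commercial License not required.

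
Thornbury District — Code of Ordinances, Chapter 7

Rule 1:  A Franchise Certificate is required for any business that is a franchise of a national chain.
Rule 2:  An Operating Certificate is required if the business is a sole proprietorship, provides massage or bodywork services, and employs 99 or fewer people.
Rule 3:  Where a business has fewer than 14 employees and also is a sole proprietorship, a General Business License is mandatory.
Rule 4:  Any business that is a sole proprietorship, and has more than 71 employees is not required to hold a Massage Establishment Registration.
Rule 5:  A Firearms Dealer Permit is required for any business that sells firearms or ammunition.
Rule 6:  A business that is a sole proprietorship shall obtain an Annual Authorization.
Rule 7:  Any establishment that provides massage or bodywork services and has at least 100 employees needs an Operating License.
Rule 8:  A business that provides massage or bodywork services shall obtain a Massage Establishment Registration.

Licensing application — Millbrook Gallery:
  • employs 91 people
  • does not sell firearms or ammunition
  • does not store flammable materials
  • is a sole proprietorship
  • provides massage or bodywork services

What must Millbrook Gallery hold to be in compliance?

Rule 1: is a sole proprietorship (not: is a franchise of a national chain) → Franchise Certificate not required.
Rule 2: is a sole proprietorship; provides massage or bodywork services; employees 91 ≤ 99 → Operating Certificate required.
Rule 3: employees 91 ≥ 14; is a sole proprietorship → General Business License not required.
Rule 4: is a sole proprietorship; employees 91 > 71 → exempt from Massage Establishment Registration.
Rule 5: does not sell firearms or ammunition → Firearms Dealer Permit not required.
Rule 6: is a sole proprietorship → Annual Authorization required.
Rule 7: provides massage or bodywork services; employees 91 < 100 → Operating License not required.
Rule 8: provides massage or bodywork services → Massage Establishment Registration required.

Annual Authorization, Operating Certificate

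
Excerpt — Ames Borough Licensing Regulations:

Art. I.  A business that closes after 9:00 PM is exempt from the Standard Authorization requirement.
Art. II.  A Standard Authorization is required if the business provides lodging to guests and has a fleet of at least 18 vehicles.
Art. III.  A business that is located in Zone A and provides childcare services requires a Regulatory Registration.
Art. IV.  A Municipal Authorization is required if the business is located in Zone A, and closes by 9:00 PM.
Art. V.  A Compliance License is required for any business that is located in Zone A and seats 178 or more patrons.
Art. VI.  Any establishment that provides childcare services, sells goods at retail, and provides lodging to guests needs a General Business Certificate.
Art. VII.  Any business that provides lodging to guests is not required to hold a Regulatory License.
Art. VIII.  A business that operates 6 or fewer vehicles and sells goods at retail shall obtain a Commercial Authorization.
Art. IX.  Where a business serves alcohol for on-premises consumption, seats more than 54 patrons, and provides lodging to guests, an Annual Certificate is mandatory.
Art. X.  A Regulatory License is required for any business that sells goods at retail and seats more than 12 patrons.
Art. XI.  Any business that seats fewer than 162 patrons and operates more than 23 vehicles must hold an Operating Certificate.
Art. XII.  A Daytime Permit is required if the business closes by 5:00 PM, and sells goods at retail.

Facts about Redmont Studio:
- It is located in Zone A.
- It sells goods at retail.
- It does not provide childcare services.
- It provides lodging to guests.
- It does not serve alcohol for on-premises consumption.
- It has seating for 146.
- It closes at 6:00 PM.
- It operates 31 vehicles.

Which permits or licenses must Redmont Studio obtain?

Municipal Authorization, Operating Certificate, Standard Authorization

Art. I. closes 6:00 PM, at/before 9:00 PM → Standard Authorization exemption does not apply.
Art. II. provides lodging to guests; vehicles 31 ≥ 18 → Standard Authorization required.
Art. III. is located in Zone A; does not provide childcare services → Regulatory Registration not required.
Art. IV. is located in Zone A; closes 6:00 PM, at/before 9:00 PM → Municipal Authorization required.
Art. V. is located in Zone A; seating 146 < 178 → Compliance License not required.
Art. VI. does not provide childcare services; sells goods at retail; provides lodging to guests → General Business Certificate not required.
Art. VII. provides lodging to guests → exempt from Regulatory License.
Art. VIII. vehicles 31 > 6; sells goods at retail → Commercial Authorization not required.
Art. IX. does not serve alcohol for on-premises consumption; seating 146 > 54; provides lodging to guests → Annual Certificate not required.
Art. X. sells goods at retail; seating 146 > 12 → Regulatory License required.
Art. XI. seating 146 < 162; vehicles 31 > 23 → Operating Certificate required.
Art. XII. closes 6:00 PM, after 5:00 PM; sells goods at retail → Daytime Permit not required.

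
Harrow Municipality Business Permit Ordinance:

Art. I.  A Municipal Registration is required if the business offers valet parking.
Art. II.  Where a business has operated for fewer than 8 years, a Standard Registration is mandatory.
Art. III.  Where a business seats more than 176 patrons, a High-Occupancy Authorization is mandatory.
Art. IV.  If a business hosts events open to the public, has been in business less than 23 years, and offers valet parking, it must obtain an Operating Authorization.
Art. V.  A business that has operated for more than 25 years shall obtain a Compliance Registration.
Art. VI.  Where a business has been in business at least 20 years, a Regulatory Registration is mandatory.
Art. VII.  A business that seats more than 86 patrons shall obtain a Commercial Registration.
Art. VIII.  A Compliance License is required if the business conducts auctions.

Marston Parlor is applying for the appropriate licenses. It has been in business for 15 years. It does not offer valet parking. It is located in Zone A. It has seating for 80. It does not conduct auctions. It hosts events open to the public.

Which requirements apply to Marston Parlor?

Art. I. does not offer valet parking → Municipal Registration not required.
Art. II. years in business 15 ≥ 8 → Standard Registration not required.
Art. III. seating 80 ≤ 176 → High-Occupancy Authorization not required.
Art. IV. hosts events open to the public; years in business 15 < 23; does not offer valet parking → Operating Authorization not required.
Art. V. years in business 15 ≤ 25 → Compliance Registration not required.
Art. VI. years in business 15 < 20 → Regulatory Registration not required.
Art. VII. seating 80 ≤ 86 → Commercial Registration not required.
Art. VIII. does not conduct auctions → Compliance License not required.

None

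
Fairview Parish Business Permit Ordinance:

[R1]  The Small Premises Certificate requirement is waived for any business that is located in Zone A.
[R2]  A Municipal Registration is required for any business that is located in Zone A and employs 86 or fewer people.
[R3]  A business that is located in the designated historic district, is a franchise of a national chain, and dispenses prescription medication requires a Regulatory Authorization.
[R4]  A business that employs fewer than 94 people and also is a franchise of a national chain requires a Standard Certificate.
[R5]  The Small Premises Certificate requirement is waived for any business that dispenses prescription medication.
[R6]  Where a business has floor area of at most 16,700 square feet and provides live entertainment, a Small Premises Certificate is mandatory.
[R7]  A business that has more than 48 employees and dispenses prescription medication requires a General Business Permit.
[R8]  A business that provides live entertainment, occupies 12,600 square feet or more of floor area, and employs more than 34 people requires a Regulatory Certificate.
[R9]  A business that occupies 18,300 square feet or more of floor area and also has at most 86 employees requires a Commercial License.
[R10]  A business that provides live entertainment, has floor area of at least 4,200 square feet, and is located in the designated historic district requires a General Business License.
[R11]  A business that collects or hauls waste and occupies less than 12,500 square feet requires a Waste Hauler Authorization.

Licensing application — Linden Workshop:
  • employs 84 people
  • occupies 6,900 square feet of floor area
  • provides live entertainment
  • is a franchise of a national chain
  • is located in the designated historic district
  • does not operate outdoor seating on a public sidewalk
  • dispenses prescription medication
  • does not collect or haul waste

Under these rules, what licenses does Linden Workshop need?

[R1] is located in the designated historic district (not: is located in Zone A) → Small Premises Certificate exemption does not apply.
[R2] is located in the designated historic district (not: is located in Zone A); employees 84 ≤ 86 → Municipal Registration not required.
[R3] is located in the designated historic district; is a franchise of a national chain; dispenses prescription medication → Regulatory Authorization required.
[R4] employees 84 < 94; is a franchise of a national chain → Standard Certificate required.
[R5] dispenses prescription medication → exempt from Small Premises Certificate.
[R6] floor area 6,900 square feet ≤ 16,700 square feet; provides live entertainment → Small Premises Certificate required.
[R7] employees 84 > 48; dispenses prescription medication → General Business Permit required.
[R8] provides live entertainment; floor area 6,900 square feet < 12,600 square feet; employees 84 > 34 → Regulatory Certificate not required.
[R9] floor area 6,900 square feet < 18,300 square feet; employees 84 ≤ 86 → Commercial License not required.
[R10] provides live entertainment; floor area 6,900 square feet ≥ 4,200 square feet; is located in the designated historic district → General Business License required.
[R11] does not collect or haul waste; floor area 6,900 square feet < 12,500 square feet → Waste Hauler Authorization not required.

General Business License, General Business Permit, Regulatory Authorization, Standard Certificate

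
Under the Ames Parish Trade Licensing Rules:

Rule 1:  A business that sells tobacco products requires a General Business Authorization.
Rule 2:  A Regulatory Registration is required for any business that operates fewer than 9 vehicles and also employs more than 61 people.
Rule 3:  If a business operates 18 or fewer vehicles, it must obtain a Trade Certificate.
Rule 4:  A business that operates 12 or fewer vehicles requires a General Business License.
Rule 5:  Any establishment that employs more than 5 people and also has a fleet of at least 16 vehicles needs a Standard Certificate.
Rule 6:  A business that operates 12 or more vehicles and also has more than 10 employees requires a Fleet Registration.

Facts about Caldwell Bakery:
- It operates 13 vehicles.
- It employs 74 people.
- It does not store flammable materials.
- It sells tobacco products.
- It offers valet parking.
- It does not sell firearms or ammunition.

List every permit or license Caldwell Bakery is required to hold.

Fleet Registration, General Business Authorization, Trade Certificate

Rule 1: sells tobacco products → General Business Authorization required.
Rule 2: vehicles 13 ≥ 9; employees 74 > 61 → Regulatory Registration not required.
Rule 3: vehicles 13 ≤ 18 → Trade Certificate required.
Rule 4: vehicles 13 > 12 → General Business License not required.
Rule 5: employees 74 > 5; vehicles 13 < 16 → Standard Certificate not required.
Rule 6: vehicles 13 ≥ 12; employees 74 > 10 → Fleet Registration required.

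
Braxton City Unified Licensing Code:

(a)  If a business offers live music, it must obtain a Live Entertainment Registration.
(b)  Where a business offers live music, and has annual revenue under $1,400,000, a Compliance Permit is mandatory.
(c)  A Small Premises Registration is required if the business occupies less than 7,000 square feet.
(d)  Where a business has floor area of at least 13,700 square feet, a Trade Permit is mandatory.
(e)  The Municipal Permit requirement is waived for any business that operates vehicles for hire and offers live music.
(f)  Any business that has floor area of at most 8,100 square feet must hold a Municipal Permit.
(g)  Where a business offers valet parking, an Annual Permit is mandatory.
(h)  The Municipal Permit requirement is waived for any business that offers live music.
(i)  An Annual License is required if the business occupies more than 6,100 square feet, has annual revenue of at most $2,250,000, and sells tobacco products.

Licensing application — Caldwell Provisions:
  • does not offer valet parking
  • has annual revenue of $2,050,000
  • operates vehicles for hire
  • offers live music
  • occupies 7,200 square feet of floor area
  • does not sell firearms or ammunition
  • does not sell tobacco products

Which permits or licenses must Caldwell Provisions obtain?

Live Entertainment Registration

(a) offers live music → Live Entertainment Registration required.
(b) offers live music; revenue $2,050,000 ≥ $1,400,000 → Compliance Permit not required.
(c) floor area 7,200 square feet ≥ 7,000 square feet → Small Premises Registration not required.
(d) floor area 7,200 square feet < 13,700 square feet → Trade Permit not required.
(e) operates vehicles for hire; offers live music → exempt from Municipal Permit.
(f) floor area 7,200 square feet ≤ 8,100 square feet → Municipal Permit required.
(g) does not offer valet parking → Annual Permit not required.
(h) offers live music → exempt from Municipal Permit.
(i) floor area 7,200 square feet > 6,100 square feet; revenue $2,050,000 ≤ $2,250,000; does not sell tobacco products → Annual License not required.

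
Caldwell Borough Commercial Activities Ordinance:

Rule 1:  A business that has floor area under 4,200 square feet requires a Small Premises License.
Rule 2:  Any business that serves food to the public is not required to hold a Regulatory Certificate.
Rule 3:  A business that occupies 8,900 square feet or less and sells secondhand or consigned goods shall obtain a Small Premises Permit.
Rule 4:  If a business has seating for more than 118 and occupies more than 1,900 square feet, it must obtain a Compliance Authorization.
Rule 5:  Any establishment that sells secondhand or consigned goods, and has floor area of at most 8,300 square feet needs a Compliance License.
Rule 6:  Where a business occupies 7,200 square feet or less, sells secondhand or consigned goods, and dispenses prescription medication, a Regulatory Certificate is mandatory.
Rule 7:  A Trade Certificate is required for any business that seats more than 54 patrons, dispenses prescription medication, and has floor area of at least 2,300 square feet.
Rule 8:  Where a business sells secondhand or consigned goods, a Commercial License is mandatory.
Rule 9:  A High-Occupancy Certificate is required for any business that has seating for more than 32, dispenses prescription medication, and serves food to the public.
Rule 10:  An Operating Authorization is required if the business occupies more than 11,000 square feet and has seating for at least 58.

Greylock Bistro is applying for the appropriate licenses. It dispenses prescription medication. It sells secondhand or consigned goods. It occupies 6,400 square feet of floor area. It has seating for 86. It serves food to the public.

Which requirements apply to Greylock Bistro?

Rule 1: floor area 6,400 square feet ≥ 4,200 square feet → Small Premises License not required.
Rule 2: serves food to the public → exempt from Regulatory Certificate.
Rule 3: floor area 6,400 square feet ≤ 8,900 square feet; sells secondhand or consigned goods → Small Premises Permit required.
Rule 4: seating 86 ≤ 118; floor area 6,400 square feet > 1,900 square feet → Compliance Authorization not required.
Rule 5: sells secondhand or consigned goods; floor area 6,400 square feet ≤ 8,300 square feet → Compliance License required.
Rule 6: floor area 6,400 square feet ≤ 7,200 square feet; sells secondhand or consigned goods; dispenses prescription medication → Regulatory Certificate required.
Rule 7: seating 86 > 54; dispenses prescription medication; floor area 6,400 square feet ≥ 2,300 square feet → Trade Certificate required.
Rule 8: sells secondhand or consigned goods → Commercial License required.
Rule 9: seating 86 > 32; dispenses prescription medication; serves food to the public → High-Occupancy Certificate required.
Rule 10: floor area 6,400 square feet ≤ 11,000 square feet; seating 86 ≥ 58 → Operating Authorization not required.

Commercial License, Compliance License, High-Occupancy Certificate, Small Premises Permit, Trade Certificate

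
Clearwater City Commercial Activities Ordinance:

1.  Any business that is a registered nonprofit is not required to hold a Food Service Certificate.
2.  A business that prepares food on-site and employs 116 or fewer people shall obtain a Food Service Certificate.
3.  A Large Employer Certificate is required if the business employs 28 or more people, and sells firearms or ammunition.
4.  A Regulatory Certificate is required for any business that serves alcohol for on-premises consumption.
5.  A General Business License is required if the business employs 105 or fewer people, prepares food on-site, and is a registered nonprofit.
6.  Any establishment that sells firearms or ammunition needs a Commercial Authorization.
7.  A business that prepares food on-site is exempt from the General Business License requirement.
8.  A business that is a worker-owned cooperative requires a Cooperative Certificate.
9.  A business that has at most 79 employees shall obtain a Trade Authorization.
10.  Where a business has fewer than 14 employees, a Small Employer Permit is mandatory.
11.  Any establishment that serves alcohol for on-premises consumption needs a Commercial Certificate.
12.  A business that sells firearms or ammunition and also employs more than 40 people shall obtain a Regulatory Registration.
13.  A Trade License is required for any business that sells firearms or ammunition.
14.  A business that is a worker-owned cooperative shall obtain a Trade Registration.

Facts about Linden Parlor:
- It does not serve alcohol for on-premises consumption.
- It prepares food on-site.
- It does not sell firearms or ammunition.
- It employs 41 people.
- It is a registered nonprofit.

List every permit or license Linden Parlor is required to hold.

1. is a registered nonprofit → exempt from Food Service Certificate.
2. prepares food on-site; employees 41 ≤ 116 → Food Service Certificate required.
3. employees 41 ≥ 28; does not sell firearms or ammunition → Large Employer Certificate not required.
4. does not serve alcohol for on-premises consumption → Regulatory Certificate not required.
5. employees 41 ≤ 105; prepares food on-site; is a registered nonprofit → General Business License required.
6. does not sell firearms or ammunition → Commercial Authorization not required.
7. prepares food on-site → exempt from General Business License.
8. is a registered nonprofit (not: is a worker-owned cooperative) → Cooperative Certificate not required.
9. employees 41 ≤ 79 → Trade Authorization required.
10. employees 41 ≥ 14 → Small Employer Permit not required.
11. does not serve alcohol for on-premises consumption → Commercial Certificate not required.
12. does not sell firearms or ammunition; employees 41 > 40 → Regulatory Registration not required.
13. does not sell firearms or ammunition → Trade License not required.
14. is a registered nonprofit (not: is a worker-owned cooperative) → Trade Registration not required.

Trade Authorization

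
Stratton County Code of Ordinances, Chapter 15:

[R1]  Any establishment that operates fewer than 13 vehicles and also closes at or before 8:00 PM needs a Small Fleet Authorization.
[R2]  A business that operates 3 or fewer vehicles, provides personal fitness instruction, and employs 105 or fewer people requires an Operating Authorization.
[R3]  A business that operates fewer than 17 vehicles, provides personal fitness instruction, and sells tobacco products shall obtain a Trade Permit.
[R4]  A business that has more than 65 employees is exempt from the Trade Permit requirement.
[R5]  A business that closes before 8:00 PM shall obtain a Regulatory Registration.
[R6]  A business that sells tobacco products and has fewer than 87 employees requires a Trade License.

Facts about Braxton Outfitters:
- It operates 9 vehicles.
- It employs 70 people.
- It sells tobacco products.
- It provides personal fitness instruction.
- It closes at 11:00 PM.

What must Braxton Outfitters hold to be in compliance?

[R1] vehicles 9 < 13; closes 11:00 PM, after 8:00 PM → Small Fleet Authorization not required.
[R2] vehicles 9 > 3; provides personal fitness instruction; employees 70 ≤ 105 → Operating Authorization not required.
[R3] vehicles 9 < 17; provides personal fitness instruction; sells tobacco products → Trade Permit required.
[R4] employees 70 > 65 → exempt from Trade Permit.
[R5] closes 11:00 PM, after 8:00 PM → Regulatory Registration not required.
[R6] sells tobacco products; employees 70 < 87 → Trade License required.

Trade License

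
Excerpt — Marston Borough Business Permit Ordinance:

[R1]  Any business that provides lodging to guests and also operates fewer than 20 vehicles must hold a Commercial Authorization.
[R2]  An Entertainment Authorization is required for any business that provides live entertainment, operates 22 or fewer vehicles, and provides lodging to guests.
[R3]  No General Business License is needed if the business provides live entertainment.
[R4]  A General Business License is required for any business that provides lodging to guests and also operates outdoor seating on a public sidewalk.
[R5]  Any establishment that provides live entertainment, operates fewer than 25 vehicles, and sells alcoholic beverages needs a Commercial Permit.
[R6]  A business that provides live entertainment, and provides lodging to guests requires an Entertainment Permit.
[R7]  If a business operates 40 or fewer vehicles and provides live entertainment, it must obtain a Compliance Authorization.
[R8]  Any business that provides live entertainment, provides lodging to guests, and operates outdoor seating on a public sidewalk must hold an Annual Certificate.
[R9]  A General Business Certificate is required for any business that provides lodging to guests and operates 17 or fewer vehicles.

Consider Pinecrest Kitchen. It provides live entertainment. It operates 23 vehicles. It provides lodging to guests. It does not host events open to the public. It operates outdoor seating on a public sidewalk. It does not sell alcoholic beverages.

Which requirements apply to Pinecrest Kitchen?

Annual Certificate, Compliance Authorization, Entertainment Permit

[R1] provides lodging to guests; vehicles 23 ≥ 20 → Commercial Authorization not required.
[R2] provides live entertainment; vehicles 23 > 22; provides lodging to guests → Entertainment Authorization not required.
[R3] provides live entertainment → exempt from General Business License.
[R4] provides lodging to guests; operates outdoor seating on a public sidewalk → General Business License required.
[R5] provides live entertainment; vehicles 23 < 25; does not sell alcoholic beverages → Commercial Permit not required.
[R6] provides live entertainment; provides lodging to guests → Entertainment Permit required.
[R7] vehicles 23 ≤ 40; provides live entertainment → Compliance Authorization required.
[R8] provides live entertainment; provides lodging to guests; operates outdoor seating on a public sidewalk → Annual Certificate required.
[R9] provides lodging to guests; vehicles 23 > 17 → General Business Certificate not required.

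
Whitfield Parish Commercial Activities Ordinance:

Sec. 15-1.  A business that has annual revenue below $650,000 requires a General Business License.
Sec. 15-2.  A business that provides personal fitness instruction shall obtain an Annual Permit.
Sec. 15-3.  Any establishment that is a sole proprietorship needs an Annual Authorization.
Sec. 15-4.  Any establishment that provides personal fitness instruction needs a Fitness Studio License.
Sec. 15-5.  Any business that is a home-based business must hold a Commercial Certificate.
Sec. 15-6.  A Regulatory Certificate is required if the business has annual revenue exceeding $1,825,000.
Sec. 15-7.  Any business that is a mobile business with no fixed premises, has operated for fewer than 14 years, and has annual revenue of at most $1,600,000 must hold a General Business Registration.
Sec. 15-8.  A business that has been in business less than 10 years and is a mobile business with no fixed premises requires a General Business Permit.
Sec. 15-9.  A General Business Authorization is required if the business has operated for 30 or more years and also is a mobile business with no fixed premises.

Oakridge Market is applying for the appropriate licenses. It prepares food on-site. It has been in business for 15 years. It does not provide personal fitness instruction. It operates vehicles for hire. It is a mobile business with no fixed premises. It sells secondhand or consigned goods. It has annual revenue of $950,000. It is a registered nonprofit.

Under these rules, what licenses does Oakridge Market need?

Sec. 15-1. revenue $950,000 ≥ $650,000 → General Business License not required.
Sec. 15-2. does not provide personal fitness instruction → Annual Permit not required.
Sec. 15-3. is a registered nonprofit (not: is a sole proprietorship) → Annual Authorization not required.
Sec. 15-4. does not provide personal fitness instruction → Fitness Studio License not required.
Sec. 15-5. is a mobile business with no fixed premises (not: is a home-based business) → Commercial Certificate not required.
Sec. 15-6. revenue $950,000 ≤ $1,825,000 → Regulatory Certificate not required.
Sec. 15-7. is a mobile business with no fixed premises; years in business 15 ≥ 14; revenue $950,000 ≤ $1,600,000 → General Business Registration not required.
Sec. 15-8. years in business 15 ≥ 10; is a mobile business with no fixed premises → General Business Permit not required.
Sec. 15-9. years in business 15 < 30; is a mobile business with no fixed premises → General Business Authorization not required.

None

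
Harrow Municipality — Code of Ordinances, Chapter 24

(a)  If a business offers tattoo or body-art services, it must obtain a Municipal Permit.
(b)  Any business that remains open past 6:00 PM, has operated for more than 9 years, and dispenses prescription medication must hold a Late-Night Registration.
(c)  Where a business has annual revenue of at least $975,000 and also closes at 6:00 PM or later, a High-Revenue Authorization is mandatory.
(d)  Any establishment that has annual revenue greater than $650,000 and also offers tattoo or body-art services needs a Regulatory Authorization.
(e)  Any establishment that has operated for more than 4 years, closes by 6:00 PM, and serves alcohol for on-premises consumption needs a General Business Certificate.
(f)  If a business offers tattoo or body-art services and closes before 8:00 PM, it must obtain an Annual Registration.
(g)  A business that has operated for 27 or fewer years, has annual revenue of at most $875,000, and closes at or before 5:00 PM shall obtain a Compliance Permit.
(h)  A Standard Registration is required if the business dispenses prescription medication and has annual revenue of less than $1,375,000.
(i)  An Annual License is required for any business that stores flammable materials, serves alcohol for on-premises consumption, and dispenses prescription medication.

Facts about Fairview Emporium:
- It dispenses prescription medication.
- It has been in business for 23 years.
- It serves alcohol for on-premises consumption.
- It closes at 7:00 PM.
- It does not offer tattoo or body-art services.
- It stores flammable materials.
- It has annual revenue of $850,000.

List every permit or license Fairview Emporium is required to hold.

Annual License, Late-Night Registration, Standard Registration

(a) does not offer tattoo or body-art services → Municipal Permit not required.
(b) closes 7:00 PM, after 6:00 PM; years in business 23 > 9; dispenses prescription medication → Late-Night Registration required.
(c) revenue $850,000 < $975,000; closes 7:00 PM, after 6:00 PM → High-Revenue Authorization not required.
(d) revenue $850,000 > $650,000; does not offer tattoo or body-art services → Regulatory Authorization not required.
(e) years in business 23 > 4; closes 7:00 PM, after 6:00 PM; serves alcohol for on-premises consumption → General Business Certificate not required.
(f) does not offer tattoo or body-art services; closes 7:00 PM, at/before 8:00 PM → Annual Registration not required.
(g) years in business 23 ≤ 27; revenue $850,000 ≤ $875,000; closes 7:00 PM, after 5:00 PM → Compliance Permit not required.
(h) dispenses prescription medication; revenue $850,000 < $1,375,000 → Standard Registration required.
(i) stores flammable materials; serves alcohol for on-premises consumption; dispenses prescription medication → Annual License required.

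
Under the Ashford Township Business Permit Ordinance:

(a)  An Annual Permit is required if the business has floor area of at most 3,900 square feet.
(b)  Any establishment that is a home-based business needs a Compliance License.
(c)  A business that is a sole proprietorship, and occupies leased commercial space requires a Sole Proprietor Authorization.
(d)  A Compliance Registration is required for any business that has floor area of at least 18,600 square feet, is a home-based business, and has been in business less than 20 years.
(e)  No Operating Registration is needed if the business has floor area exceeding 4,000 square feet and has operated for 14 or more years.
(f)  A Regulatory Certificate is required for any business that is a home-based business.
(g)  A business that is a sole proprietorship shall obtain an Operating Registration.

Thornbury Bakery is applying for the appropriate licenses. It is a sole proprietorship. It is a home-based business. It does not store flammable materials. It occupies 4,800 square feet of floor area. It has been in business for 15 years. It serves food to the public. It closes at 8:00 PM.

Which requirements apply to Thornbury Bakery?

(a) floor area 4,800 square feet > 3,900 square feet → Annual Permit not required.
(b) is a home-based business → Compliance License required.
(c) is a sole proprietorship; is a home-based business (not: occupies leased commercial space) → Sole Proprietor Authorization not required.
(d) floor area 4,800 square feet < 18,600 square feet; is a home-based business; years in business 15 < 20 → Compliance Registration not required.
(e) floor area 4,800 square feet > 4,000 square feet; years in business 15 ≥ 14 → exempt from Operating Registration.
(f) is a home-based business → Regulatory Certificate required.
(g) is a sole proprietorship → Operating Registration required.

Compliance License, Regulatory Certificate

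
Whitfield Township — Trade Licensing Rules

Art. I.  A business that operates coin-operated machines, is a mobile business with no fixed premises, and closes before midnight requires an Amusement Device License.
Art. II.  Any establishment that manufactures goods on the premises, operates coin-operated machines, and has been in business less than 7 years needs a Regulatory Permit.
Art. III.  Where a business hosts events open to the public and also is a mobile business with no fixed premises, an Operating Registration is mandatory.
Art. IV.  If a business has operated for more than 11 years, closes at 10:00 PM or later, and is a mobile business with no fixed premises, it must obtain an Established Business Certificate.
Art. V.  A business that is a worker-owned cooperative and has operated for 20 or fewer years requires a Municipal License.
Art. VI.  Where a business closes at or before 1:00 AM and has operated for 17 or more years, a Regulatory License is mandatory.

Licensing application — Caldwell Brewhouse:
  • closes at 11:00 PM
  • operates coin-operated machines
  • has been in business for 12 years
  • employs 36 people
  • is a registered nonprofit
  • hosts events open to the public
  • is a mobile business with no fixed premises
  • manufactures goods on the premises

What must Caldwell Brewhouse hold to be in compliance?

Art. I. operates coin-operated machines; is a mobile business with no fixed premises; closes 11:00 PM, at/before midnight → Amusement Device License required.
Art. II. manufactures goods on the premises; operates coin-operated machines; years in business 12 ≥ 7 → Regulatory Permit not required.
Art. III. hosts events open to the public; is a mobile business with no fixed premises → Operating Registration required.
Art. IV. years in business 12 > 11; closes 11:00 PM, after 10:00 PM; is a mobile business with no fixed premises → Established Business Certificate required.
Art. V. is a registered nonprofit (not: is a worker-owned cooperative); years in business 12 ≤ 20 → Municipal License not required.
Art. VI. closes 11:00 PM, at/before 1:00 AM; years in business 12 < 17 → Regulatory License not required.

Amusement Device License, Established Business Certificate, Operating Registration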